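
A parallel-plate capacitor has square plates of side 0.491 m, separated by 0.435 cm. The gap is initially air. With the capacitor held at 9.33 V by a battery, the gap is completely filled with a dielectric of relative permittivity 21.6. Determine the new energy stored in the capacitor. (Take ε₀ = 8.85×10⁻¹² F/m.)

A = (0.491 m)² = 0.241 m².
Initially C₁ = ε₀A/d = 8.85×10⁻¹² × 0.241 / 4.35×10⁻³ = 4.90×10⁻¹⁰ F.
U₁ = 2.13×10⁻⁸ J.
Battery connected ⇒ V is held fixed. C₂ = 21.6 C₁ and U = ½CV², so U₂/U₁ = C₂/C₁ = 21.6.
U₂ = 21.6 × 2.13×10⁻⁸ = 4.61×10⁻⁷ J.

461 nJ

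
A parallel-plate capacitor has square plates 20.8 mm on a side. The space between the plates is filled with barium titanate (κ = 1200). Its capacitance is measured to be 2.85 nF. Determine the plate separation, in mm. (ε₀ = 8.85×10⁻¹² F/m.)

1.61 mm

A = (20.8 mm)² = 4.33×10⁻⁴ m².
d = κε₀A/C = 1200 × 8.85×10⁻¹² × 4.33×10⁻⁴ / 2.85×10⁻⁹ = 1.61×10⁻³ m.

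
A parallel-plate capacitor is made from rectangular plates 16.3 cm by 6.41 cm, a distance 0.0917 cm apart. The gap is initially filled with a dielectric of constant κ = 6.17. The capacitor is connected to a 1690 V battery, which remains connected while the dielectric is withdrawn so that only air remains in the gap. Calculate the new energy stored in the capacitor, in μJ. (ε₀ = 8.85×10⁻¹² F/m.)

A = 16.3 × 6.41 cm² = 1.04×10⁻² m².
Initially C₁ = κε₀A/d = 6.17 × 8.85×10⁻¹² × 1.04×10⁻² / 9.17×10⁻⁴ = 6.22×10⁻¹⁰ F.
U₁ = 8.88×10⁻⁴ J.
Battery connected ⇒ V is held fixed. C₂ = 0.162 C₁ and U = ½CV², so U₂/U₁ = C₂/C₁ = 0.162.
U₂ = 0.162 × 8.88×10⁻⁴ = 1.44×10⁻⁴ J.

144 μJ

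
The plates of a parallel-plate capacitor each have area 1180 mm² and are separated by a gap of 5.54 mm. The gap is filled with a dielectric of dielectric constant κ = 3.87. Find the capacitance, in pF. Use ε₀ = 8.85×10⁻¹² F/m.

C ≈ 7.30 pF

A = 1180 mm² = 1.18×10⁻³ m².
C = κε₀A/d = 3.87 × 8.85×10⁻¹² × 1.18×10⁻³ / 5.54×10⁻³ = 7.30×10⁻¹² F.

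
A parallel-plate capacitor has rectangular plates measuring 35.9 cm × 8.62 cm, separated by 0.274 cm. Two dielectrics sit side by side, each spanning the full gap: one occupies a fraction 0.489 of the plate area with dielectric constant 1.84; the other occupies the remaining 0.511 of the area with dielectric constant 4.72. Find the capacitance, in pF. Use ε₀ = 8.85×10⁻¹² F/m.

C ≈ 331 pF

A = 35.9 × 8.62 cm² = 3.09×10⁻² m².
Side-by-side slabs ⇒ two capacitors in parallel, each spanning the full gap.
C₁ = κ₁ε₀A₁/d = 1.84 × 8.85×10⁻¹² × 1.51×10⁻² / 2.74×10⁻³ = 8.99×10⁻¹¹ F.
C₂ = κ₂ε₀A₂/d = 4.72 × 8.85×10⁻¹² × 1.58×10⁻² / 2.74×10⁻³ = 2.41×10⁻¹⁰ F.
C = C₁ + C₂ = 3.31×10⁻¹⁰ F.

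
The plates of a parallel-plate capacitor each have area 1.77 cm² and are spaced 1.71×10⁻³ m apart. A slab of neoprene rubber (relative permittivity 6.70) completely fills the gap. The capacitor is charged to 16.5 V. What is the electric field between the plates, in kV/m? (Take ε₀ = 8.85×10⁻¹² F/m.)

9.65 kV/m

E = V/d = 16.5 / 1.71×10⁻³ = 9.65×10³ V/m.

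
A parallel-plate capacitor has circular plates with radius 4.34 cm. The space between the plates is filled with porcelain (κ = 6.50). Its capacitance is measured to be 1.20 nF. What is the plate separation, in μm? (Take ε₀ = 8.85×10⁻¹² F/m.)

A = π(4.34 cm)² = 5.92×10⁻³ m².
d = κε₀A/C = 6.50 × 8.85×10⁻¹² × 5.92×10⁻³ / 1.20×10⁻⁹ = 2.84×10⁻⁴ m.

284 μm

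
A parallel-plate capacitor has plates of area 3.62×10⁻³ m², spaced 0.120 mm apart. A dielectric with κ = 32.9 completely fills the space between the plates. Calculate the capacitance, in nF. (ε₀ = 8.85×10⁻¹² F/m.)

C ≈ 8.78 nF

C = κε₀A/d = 32.9 × 8.85×10⁻¹² × 3.62×10⁻³ / 1.20×10⁻⁴ = 8.78×10⁻⁹ F.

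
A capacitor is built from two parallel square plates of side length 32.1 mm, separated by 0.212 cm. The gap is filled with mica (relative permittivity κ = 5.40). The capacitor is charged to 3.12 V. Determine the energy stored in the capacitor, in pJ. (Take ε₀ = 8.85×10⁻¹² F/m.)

A = (32.1 mm)² = 1.03×10⁻³ m².
C = κε₀A/d = 5.40 × 8.85×10⁻¹² × 1.03×10⁻³ / 2.12×10⁻³ = 2.32×10⁻¹¹ F.
U = ½CV² = ½ × 2.32×10⁻¹¹ × (3.12)² = 1.13×10⁻¹⁰ J.

U ≈ 113 pJ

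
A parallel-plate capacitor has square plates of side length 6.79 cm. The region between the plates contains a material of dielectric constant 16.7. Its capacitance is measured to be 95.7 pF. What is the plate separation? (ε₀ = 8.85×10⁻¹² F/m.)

d ≈ 7.12 mm

A = (6.79 cm)² = 4.61×10⁻³ m².
d = κε₀A/C = 16.7 × 8.85×10⁻¹² × 4.61×10⁻³ / 9.57×10⁻¹¹ = 7.12×10⁻³ m.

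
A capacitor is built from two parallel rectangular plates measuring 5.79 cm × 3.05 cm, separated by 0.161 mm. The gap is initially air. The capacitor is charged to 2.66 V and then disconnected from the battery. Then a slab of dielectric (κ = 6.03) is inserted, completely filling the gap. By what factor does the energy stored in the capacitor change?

Isolated ⇒ Q is held fixed.
C₂ = 6.03 C₁ and U = Q²/(2C), so U₂/U₁ = C₁/C₂ = 0.166.

0.166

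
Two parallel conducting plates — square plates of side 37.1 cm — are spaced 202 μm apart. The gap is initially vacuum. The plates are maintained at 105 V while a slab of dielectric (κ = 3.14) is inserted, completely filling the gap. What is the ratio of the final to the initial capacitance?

C₂/C₁ ≈ 3.14

C = κε₀A/d scales with κ, so C₂/C₁ = κ = 3.14.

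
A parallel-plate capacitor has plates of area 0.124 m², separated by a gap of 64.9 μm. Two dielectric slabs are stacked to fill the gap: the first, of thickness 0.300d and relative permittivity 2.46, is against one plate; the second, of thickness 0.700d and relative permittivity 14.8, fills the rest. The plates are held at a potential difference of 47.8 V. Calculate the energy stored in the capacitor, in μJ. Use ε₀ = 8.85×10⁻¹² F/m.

U ≈ 114 μJ

Stacked slabs ⇒ two capacitors in series, each with the full plate area.
C₁ = κ₁ε₀A/d₁ = 2.46 × 8.85×10⁻¹² × 0.124 / 1.95×10⁻⁵ = 1.39×10⁻⁷ F.
C₂ = κ₂ε₀A/d₂ = 14.8 × 8.85×10⁻¹² × 0.124 / 4.54×10⁻⁵ = 3.58×10⁻⁷ F.
C = (1/C₁ + 1/C₂)⁻¹ = 9.99×10⁻⁸ F.
U = ½CV² = ½ × 9.99×10⁻⁸ × (47.8)² = 1.14×10⁻⁴ J.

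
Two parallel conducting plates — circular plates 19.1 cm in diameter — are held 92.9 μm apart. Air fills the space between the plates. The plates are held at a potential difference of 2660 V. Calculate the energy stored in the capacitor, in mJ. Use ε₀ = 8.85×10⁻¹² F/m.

U ≈ 9.66 mJ

A = π(19.1/2 cm)² = 2.87×10⁻² m².
C = ε₀A/d = 8.85×10⁻¹² × 2.87×10⁻² / 9.29×10⁻⁵ = 2.73×10⁻⁹ F.
U = ½CV² = ½ × 2.73×10⁻⁹ × (2660)² = 9.66×10⁻³ J.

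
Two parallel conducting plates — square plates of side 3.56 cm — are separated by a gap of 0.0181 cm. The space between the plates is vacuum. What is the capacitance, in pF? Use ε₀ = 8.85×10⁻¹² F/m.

C ≈ 62.0 pF

A = (3.56 cm)² = 1.27×10⁻³ m².
C = ε₀A/d = 8.85×10⁻¹² × 1.27×10⁻³ / 1.81×10⁻⁴ = 6.20×10⁻¹¹ F.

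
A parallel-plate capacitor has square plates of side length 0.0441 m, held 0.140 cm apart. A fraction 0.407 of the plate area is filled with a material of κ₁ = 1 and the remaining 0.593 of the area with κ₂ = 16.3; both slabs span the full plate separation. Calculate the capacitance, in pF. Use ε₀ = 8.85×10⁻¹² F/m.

124 pF

A = (0.0441 m)² = 1.94×10⁻³ m².
Side-by-side slabs ⇒ two capacitors in parallel, each spanning the full gap.
C₁ = κ₁ε₀A₁/d = 1.00 × 8.85×10⁻¹² × 7.92×10⁻⁴ / 1.40×10⁻³ = 5.00×10⁻¹² F.
C₂ = κ₂ε₀A₂/d = 16.3 × 8.85×10⁻¹² × 1.15×10⁻³ / 1.40×10⁻³ = 1.19×10⁻¹⁰ F.
C = C₁ + C₂ = 1.24×10⁻¹⁰ F.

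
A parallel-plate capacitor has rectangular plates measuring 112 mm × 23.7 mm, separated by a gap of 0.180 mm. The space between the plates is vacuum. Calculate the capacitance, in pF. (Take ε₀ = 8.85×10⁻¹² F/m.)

131 pF

A = 112 × 23.7 mm² = 2.65×10⁻³ m².
C = ε₀A/d = 8.85×10⁻¹² × 2.65×10⁻³ / 1.80×10⁻⁴ = 1.31×10⁻¹⁰ F.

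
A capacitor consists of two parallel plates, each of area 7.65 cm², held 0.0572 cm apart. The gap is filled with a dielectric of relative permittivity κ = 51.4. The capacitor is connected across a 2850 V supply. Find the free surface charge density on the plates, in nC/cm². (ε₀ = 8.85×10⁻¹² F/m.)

227 nC/cm²

A = 7.65 cm² = 7.65×10⁻⁴ m².
C = κε₀A/d = 51.4 × 8.85×10⁻¹² × 7.65×10⁻⁴ / 5.72×10⁻⁴ = 6.08×10⁻¹⁰ F.
σ = Q/A = CV/A = 6.08×10⁻¹⁰ × 2850 / 7.65×10⁻⁴ = 2.27×10⁻³ C/m².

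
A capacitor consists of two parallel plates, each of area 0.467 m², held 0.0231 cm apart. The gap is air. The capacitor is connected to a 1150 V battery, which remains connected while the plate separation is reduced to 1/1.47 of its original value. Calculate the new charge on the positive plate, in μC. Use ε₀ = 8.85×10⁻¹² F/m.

Q ≈ 30.2 μC

Initially C₁ = ε₀A/d = 8.85×10⁻¹² × 0.467 / 2.31×10⁻⁴ = 1.79×10⁻⁸ F.
Q₁ = 2.06×10⁻⁵ C.
Battery connected ⇒ V is held fixed. C₂ = 1.47 C₁ and Q = CV, so Q₂/Q₁ = C₂/C₁ = 1.47.
Q₂ = 1.47 × 2.06×10⁻⁵ = 3.02×10⁻⁵ C.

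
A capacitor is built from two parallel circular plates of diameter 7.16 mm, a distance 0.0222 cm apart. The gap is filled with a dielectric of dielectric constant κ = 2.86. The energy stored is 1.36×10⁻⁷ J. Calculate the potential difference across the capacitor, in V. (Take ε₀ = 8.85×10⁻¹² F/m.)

243 V

A = π(7.16/2 mm)² = 4.03×10⁻⁵ m².
C = κε₀A/d = 2.86 × 8.85×10⁻¹² × 4.03×10⁻⁵ / 2.22×10⁻⁴ = 4.59×10⁻¹² F.
V = √(2U/C) = √(2 × 1.36×10⁻⁷ / 4.59×10⁻¹²) = 2.43×10² V.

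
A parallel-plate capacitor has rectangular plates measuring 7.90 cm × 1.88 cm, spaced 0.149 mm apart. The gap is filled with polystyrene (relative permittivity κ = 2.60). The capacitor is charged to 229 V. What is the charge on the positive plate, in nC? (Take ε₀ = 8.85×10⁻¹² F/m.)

A = 7.90 × 1.88 cm² = 1.49×10⁻³ m².
C = κε₀A/d = 2.60 × 8.85×10⁻¹² × 1.49×10⁻³ / 1.49×10⁻⁴ = 2.29×10⁻¹⁰ F.
Q = CV = 2.29×10⁻¹⁰ × 229 = 5.25×10⁻⁸ C.

52.5 nC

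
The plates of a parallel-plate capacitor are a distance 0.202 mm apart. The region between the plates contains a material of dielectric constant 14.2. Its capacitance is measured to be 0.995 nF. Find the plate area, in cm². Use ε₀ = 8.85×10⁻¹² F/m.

A ≈ 16.0 cm²

A = Cd/(κε₀) = 9.95×10⁻¹⁰ × 2.02×10⁻⁴ / (14.2 × 8.85×10⁻¹²) = 1.60×10⁻³ m².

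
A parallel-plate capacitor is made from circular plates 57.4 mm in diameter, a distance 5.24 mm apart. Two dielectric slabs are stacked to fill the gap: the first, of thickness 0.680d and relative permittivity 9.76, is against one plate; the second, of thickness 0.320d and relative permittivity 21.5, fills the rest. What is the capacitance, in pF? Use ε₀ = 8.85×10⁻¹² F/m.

C ≈ 51.7 pF

A = π(57.4/2 mm)² = 2.59×10⁻³ m².
Stacked slabs ⇒ two capacitors in series, each with the full plate area.
C₁ = κ₁ε₀A/d₁ = 9.76 × 8.85×10⁻¹² × 2.59×10⁻³ / 3.56×10⁻³ = 6.27×10⁻¹¹ F.
C₂ = κ₂ε₀A/d₂ = 21.5 × 8.85×10⁻¹² × 2.59×10⁻³ / 1.68×10⁻³ = 2.94×10⁻¹⁰ F.
C = (1/C₁ + 1/C₂)⁻¹ = 5.17×10⁻¹¹ F.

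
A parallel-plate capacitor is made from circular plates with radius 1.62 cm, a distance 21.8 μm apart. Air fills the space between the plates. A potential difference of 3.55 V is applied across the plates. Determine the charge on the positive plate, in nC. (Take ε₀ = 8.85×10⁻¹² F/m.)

1.19 nC

A = π(1.62 cm)² = 8.24×10⁻⁴ m².
C = ε₀A/d = 8.85×10⁻¹² × 8.24×10⁻⁴ / 2.18×10⁻⁵ = 3.35×10⁻¹⁰ F.
Q = CV = 3.35×10⁻¹⁰ × 3.55 = 1.19×10⁻⁹ C.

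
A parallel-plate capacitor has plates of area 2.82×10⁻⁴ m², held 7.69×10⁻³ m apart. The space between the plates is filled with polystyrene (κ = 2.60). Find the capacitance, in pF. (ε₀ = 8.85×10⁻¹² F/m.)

C = κε₀A/d = 2.60 × 8.85×10⁻¹² × 2.82×10⁻⁴ / 7.69×10⁻³ = 8.44×10⁻¹³ F.

0.844 pF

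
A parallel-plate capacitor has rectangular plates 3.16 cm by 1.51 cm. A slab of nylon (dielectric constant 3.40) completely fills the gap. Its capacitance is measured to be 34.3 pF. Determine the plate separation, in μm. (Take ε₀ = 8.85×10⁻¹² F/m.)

A = 3.16 × 1.51 cm² = 4.77×10⁻⁴ m².
d = κε₀A/C = 3.40 × 8.85×10⁻¹² × 4.77×10⁻⁴ / 3.43×10⁻¹¹ = 4.19×10⁻⁴ m.

419 μm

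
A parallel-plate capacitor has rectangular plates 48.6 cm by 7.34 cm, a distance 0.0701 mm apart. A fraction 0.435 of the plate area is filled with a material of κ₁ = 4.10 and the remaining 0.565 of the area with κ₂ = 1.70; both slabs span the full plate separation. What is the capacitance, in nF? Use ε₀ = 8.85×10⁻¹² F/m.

A = 48.6 × 7.34 cm² = 3.57×10⁻² m².
Side-by-side slabs ⇒ two capacitors in parallel, each spanning the full gap.
C₁ = κ₁ε₀A₁/d = 4.10 × 8.85×10⁻¹² × 1.55×10⁻² / 7.01×10⁻⁵ = 8.03×10⁻⁹ F.
C₂ = κ₂ε₀A₂/d = 1.70 × 8.85×10⁻¹² × 2.02×10⁻² / 7.01×10⁻⁵ = 4.33×10⁻⁹ F.
C = C₁ + C₂ = 1.24×10⁻⁸ F.

C ≈ 12.4 nF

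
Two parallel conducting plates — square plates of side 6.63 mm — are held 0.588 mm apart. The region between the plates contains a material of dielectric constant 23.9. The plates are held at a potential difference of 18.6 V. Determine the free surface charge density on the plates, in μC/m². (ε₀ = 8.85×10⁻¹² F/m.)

σ ≈ 6.69 μC/m²

A = (6.63 mm)² = 4.40×10⁻⁵ m².
C = κε₀A/d = 23.9 × 8.85×10⁻¹² × 4.40×10⁻⁵ / 5.88×10⁻⁴ = 1.58×10⁻¹¹ F.
σ = Q/A = CV/A = 1.58×10⁻¹¹ × 18.6 / 4.40×10⁻⁵ = 6.69×10⁻⁶ C/m².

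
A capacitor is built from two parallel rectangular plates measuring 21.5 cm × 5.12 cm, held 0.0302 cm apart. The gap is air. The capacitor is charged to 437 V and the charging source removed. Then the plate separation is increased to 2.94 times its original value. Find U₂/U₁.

U₂/U₁ ≈ 2.94

Isolated ⇒ Q is held fixed.
C₂ = 0.340 C₁ and U = Q²/(2C), so U₂/U₁ = C₁/C₂ = 2.94.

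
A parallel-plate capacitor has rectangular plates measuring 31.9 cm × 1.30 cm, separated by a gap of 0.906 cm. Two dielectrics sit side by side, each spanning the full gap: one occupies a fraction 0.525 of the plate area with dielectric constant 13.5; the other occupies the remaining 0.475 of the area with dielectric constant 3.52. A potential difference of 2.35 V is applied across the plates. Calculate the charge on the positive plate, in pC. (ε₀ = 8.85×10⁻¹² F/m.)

A = 31.9 × 1.30 cm² = 4.15×10⁻³ m².
Side-by-side slabs ⇒ two capacitors in parallel, each spanning the full gap.
C₁ = κ₁ε₀A₁/d = 13.5 × 8.85×10⁻¹² × 2.18×10⁻³ / 9.06×10⁻³ = 2.87×10⁻¹¹ F.
C₂ = κ₂ε₀A₂/d = 3.52 × 8.85×10⁻¹² × 1.97×10⁻³ / 9.06×10⁻³ = 6.77×10⁻¹² F.
C = C₁ + C₂ = 3.55×10⁻¹¹ F.
Q = CV = 3.55×10⁻¹¹ × 2.35 = 8.34×10⁻¹¹ C.

Q ≈ 83.4 pC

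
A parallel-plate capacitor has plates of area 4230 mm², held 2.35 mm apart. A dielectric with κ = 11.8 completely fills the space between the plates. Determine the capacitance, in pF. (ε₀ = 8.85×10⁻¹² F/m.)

A = 4230 mm² = 4.23×10⁻³ m².
C = κε₀A/d = 11.8 × 8.85×10⁻¹² × 4.23×10⁻³ / 2.35×10⁻³ = 1.88×10⁻¹⁰ F.

188 pF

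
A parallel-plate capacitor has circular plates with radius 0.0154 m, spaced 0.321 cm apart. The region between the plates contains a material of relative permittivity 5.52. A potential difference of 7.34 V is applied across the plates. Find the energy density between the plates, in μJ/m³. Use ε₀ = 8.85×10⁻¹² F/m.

u ≈ 128 μJ/m³

E = V/d = 7.34 / 3.21×10⁻³ = 2.29×10³ V/m.
u = ½κε₀E² = ½ × 5.52 × 8.85×10⁻¹² × (2.29×10³)² = 1.28×10⁻⁴ J/m³.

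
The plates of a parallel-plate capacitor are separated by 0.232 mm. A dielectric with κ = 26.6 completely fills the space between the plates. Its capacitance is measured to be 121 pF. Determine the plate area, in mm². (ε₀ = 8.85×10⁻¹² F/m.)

A ≈ 119 mm²

A = Cd/(κε₀) = 1.21×10⁻¹⁰ × 2.32×10⁻⁴ / (26.6 × 8.85×10⁻¹²) = 1.19×10⁻⁴ m².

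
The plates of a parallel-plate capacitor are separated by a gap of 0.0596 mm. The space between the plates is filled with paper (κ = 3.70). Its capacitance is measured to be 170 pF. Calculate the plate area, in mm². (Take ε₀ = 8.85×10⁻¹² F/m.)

A ≈ 309 mm²

A = Cd/(κε₀) = 1.70×10⁻¹⁰ × 5.96×10⁻⁵ / (3.70 × 8.85×10⁻¹²) = 3.09×10⁻⁴ m².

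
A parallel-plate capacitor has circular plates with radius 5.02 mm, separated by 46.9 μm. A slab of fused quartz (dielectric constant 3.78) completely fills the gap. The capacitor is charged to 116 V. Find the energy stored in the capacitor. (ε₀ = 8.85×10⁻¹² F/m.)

A = π(5.02 mm)² = 7.92×10⁻⁵ m².
C = κε₀A/d = 3.78 × 8.85×10⁻¹² × 7.92×10⁻⁵ / 4.69×10⁻⁵ = 5.65×10⁻¹¹ F.
U = ½CV² = ½ × 5.65×10⁻¹¹ × (116)² = 3.80×10⁻⁷ J.

380 nJ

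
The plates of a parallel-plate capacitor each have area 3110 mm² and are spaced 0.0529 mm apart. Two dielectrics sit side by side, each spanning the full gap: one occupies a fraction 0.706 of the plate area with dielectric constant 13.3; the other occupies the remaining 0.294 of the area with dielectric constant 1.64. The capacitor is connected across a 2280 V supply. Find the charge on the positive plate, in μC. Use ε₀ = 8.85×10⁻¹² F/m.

A = 3110 mm² = 3.11×10⁻³ m².
Side-by-side slabs ⇒ two capacitors in parallel, each spanning the full gap.
C₁ = κ₁ε₀A₁/d = 13.3 × 8.85×10⁻¹² × 2.20×10⁻³ / 5.29×10⁻⁵ = 4.89×10⁻⁹ F.
C₂ = κ₂ε₀A₂/d = 1.64 × 8.85×10⁻¹² × 9.14×10⁻⁴ / 5.29×10⁻⁵ = 2.51×10⁻¹⁰ F.
C = C₁ + C₂ = 5.14×10⁻⁹ F.
Q = CV = 5.14×10⁻⁹ × 2280 = 1.17×10⁻⁵ C.

Q ≈ 11.7 μC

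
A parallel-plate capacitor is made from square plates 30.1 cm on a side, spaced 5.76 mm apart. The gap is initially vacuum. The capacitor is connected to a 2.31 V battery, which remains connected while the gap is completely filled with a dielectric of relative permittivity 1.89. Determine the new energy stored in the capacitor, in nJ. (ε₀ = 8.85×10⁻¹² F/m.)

A = (30.1 cm)² = 9.06×10⁻² m².
Initially C₁ = ε₀A/d = 8.85×10⁻¹² × 9.06×10⁻² / 5.76×10⁻³ = 1.39×10⁻¹⁰ F.
U₁ = 3.71×10⁻¹⁰ J.
Battery connected ⇒ V is held fixed. C₂ = 1.89 C₁ and U = ½CV², so U₂/U₁ = C₂/C₁ = 1.89.
U₂ = 1.89 × 3.71×10⁻¹⁰ = 7.02×10⁻¹⁰ J.

0.702 nJ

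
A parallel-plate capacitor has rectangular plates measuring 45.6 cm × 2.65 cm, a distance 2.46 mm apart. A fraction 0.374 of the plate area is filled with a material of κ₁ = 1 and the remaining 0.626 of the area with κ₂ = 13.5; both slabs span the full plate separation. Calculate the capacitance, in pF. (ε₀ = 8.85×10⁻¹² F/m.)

A = 45.6 × 2.65 cm² = 1.21×10⁻² m².
Side-by-side slabs ⇒ two capacitors in parallel, each spanning the full gap.
C₁ = κ₁ε₀A₁/d = 1.00 × 8.85×10⁻¹² × 4.52×10⁻³ / 2.46×10⁻³ = 1.63×10⁻¹¹ F.
C₂ = κ₂ε₀A₂/d = 13.5 × 8.85×10⁻¹² × 7.56×10⁻³ / 2.46×10⁻³ = 3.67×10⁻¹⁰ F.
C = C₁ + C₂ = 3.84×10⁻¹⁰ F.

384 pF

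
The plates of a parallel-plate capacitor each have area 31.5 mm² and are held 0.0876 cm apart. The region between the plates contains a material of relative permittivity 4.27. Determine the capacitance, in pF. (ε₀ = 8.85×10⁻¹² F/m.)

1.36 pF

A = 31.5 mm² = 3.15×10⁻⁵ m².
C = κε₀A/d = 4.27 × 8.85×10⁻¹² × 3.15×10⁻⁵ / 8.76×10⁻⁴ = 1.36×10⁻¹² F.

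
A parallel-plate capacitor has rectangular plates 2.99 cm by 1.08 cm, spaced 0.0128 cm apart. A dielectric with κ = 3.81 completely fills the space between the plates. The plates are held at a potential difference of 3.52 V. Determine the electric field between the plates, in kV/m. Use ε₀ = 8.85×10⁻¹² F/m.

E ≈ 27.5 kV/m

E = V/d = 3.52 / 1.28×10⁻⁴ = 2.75×10⁴ V/m.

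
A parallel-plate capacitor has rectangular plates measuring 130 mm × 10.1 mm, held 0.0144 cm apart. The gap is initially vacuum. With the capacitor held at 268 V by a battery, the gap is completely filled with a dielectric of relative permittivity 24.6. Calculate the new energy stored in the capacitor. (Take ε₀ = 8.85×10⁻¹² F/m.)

U ≈ 71.3 μJ

A = 130 × 10.1 mm² = 1.31×10⁻³ m².
Initially C₁ = ε₀A/d = 8.85×10⁻¹² × 1.31×10⁻³ / 1.44×10⁻⁴ = 8.07×10⁻¹¹ F.
U₁ = 2.90×10⁻⁶ J.
Battery connected ⇒ V is held fixed. C₂ = 24.6 C₁ and U = ½CV², so U₂/U₁ = C₂/C₁ = 24.6.
U₂ = 24.6 × 2.90×10⁻⁶ = 7.13×10⁻⁵ J.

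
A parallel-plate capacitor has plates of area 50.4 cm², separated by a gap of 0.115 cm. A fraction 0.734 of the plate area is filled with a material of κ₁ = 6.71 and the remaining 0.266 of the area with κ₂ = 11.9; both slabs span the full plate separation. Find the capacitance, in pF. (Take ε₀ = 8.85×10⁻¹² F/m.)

A = 50.4 cm² = 5.04×10⁻³ m².
Side-by-side slabs ⇒ two capacitors in parallel, each spanning the full gap.
C₁ = κ₁ε₀A₁/d = 6.71 × 8.85×10⁻¹² × 3.70×10⁻³ / 1.15×10⁻³ = 1.91×10⁻¹⁰ F.
C₂ = κ₂ε₀A₂/d = 11.9 × 8.85×10⁻¹² × 1.34×10⁻³ / 1.15×10⁻³ = 1.23×10⁻¹⁰ F.
C = C₁ + C₂ = 3.14×10⁻¹⁰ F.

C ≈ 314 pF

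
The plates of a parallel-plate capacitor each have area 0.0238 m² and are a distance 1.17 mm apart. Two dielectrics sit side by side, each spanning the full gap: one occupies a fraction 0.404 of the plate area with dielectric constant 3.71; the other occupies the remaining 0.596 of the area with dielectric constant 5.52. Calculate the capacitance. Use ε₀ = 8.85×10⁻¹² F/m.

Side-by-side slabs ⇒ two capacitors in parallel, each spanning the full gap.
C₁ = κ₁ε₀A₁/d = 3.71 × 8.85×10⁻¹² × 9.62×10⁻³ / 1.17×10⁻³ = 2.70×10⁻¹⁰ F.
C₂ = κ₂ε₀A₂/d = 5.52 × 8.85×10⁻¹² × 1.42×10⁻² / 1.17×10⁻³ = 5.92×10⁻¹⁰ F.
C = C₁ + C₂ = 8.62×10⁻¹⁰ F.

0.862 nF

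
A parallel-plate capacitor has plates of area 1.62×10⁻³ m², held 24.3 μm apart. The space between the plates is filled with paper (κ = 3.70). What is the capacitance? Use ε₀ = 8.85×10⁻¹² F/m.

C = κε₀A/d = 3.70 × 8.85×10⁻¹² × 1.62×10⁻³ / 2.43×10⁻⁵ = 2.18×10⁻⁹ F.

C ≈ 2.18 nF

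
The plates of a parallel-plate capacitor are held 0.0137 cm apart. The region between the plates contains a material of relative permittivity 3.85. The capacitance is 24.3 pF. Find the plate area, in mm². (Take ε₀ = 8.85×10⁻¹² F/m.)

97.7 mm²

A = Cd/(κε₀) = 2.43×10⁻¹¹ × 1.37×10⁻⁴ / (3.85 × 8.85×10⁻¹²) = 9.77×10⁻⁵ m².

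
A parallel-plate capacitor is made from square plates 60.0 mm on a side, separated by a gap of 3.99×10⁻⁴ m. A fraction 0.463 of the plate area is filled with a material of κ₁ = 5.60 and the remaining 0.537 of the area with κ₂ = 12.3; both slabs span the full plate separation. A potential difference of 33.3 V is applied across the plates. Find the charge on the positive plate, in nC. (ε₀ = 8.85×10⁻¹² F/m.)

A = (60.0 mm)² = 3.60×10⁻³ m².
Side-by-side slabs ⇒ two capacitors in parallel, each spanning the full gap.
C₁ = κ₁ε₀A₁/d = 5.60 × 8.85×10⁻¹² × 1.67×10⁻³ / 3.99×10⁻⁴ = 2.07×10⁻¹⁰ F.
C₂ = κ₂ε₀A₂/d = 12.3 × 8.85×10⁻¹² × 1.93×10⁻³ / 3.99×10⁻⁴ = 5.27×10⁻¹⁰ F.
C = C₁ + C₂ = 7.34×10⁻¹⁰ F.
Q = CV = 7.34×10⁻¹⁰ × 33.3 = 2.45×10⁻⁸ C.

Q ≈ 24.5 nC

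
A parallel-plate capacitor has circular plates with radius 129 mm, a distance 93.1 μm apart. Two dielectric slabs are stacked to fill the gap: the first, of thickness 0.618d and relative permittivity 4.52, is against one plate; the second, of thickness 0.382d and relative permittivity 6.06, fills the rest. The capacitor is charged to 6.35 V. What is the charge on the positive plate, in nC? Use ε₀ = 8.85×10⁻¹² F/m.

A = π(129 mm)² = 5.23×10⁻² m².
Stacked slabs ⇒ two capacitors in series, each with the full plate area.
C₁ = κ₁ε₀A/d₁ = 4.52 × 8.85×10⁻¹² × 5.23×10⁻² / 5.75×10⁻⁵ = 3.63×10⁻⁸ F.
C₂ = κ₂ε₀A/d₂ = 6.06 × 8.85×10⁻¹² × 5.23×10⁻² / 3.56×10⁻⁵ = 7.88×10⁻⁸ F.
C = (1/C₁ + 1/C₂)⁻¹ = 2.49×10⁻⁸ F.
Q = CV = 2.49×10⁻⁸ × 6.35 = 1.58×10⁻⁷ C.

158 nC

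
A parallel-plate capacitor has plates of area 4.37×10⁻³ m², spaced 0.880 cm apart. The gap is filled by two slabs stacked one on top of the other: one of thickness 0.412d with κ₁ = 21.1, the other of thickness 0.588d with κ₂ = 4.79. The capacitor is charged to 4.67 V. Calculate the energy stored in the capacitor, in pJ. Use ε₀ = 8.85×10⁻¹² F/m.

337 pJ

Stacked slabs ⇒ two capacitors in series, each with the full plate area.
C₁ = κ₁ε₀A/d₁ = 21.1 × 8.85×10⁻¹² × 4.37×10⁻³ / 3.63×10⁻³ = 2.25×10⁻¹⁰ F.
C₂ = κ₂ε₀A/d₂ = 4.79 × 8.85×10⁻¹² × 4.37×10⁻³ / 5.17×10⁻³ = 3.58×10⁻¹¹ F.
C = (1/C₁ + 1/C₂)⁻¹ = 3.09×10⁻¹¹ F.
U = ½CV² = ½ × 3.09×10⁻¹¹ × (4.67)² = 3.37×10⁻¹⁰ J.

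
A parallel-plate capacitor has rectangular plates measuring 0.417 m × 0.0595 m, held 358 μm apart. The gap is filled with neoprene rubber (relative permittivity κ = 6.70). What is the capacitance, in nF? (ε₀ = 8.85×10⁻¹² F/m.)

4.11 nF

A = 0.417 × 0.0595 m² = 2.48×10⁻² m².
C = κε₀A/d = 6.70 × 8.85×10⁻¹² × 2.48×10⁻² / 3.58×10⁻⁴ = 4.11×10⁻⁹ F.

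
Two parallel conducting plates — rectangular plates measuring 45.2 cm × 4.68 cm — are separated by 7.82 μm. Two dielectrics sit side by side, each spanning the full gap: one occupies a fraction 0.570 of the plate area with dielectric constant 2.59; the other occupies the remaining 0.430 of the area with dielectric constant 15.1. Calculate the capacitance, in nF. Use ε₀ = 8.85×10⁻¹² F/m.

C ≈ 191 nF

A = 45.2 × 4.68 cm² = 2.12×10⁻² m².
Side-by-side slabs ⇒ two capacitors in parallel, each spanning the full gap.
C₁ = κ₁ε₀A₁/d = 2.59 × 8.85×10⁻¹² × 1.21×10⁻² / 7.82×10⁻⁶ = 3.53×10⁻⁸ F.
C₂ = κ₂ε₀A₂/d = 15.1 × 8.85×10⁻¹² × 9.10×10⁻³ / 7.82×10⁻⁶ = 1.55×10⁻⁷ F.
C = C₁ + C₂ = 1.91×10⁻⁷ F.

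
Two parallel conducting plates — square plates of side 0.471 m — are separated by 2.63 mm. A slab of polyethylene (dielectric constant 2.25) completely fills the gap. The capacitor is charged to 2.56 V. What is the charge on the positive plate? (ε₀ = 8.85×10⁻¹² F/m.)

Q ≈ 4.30 nC

A = (0.471 m)² = 0.222 m².
C = κε₀A/d = 2.25 × 8.85×10⁻¹² × 0.222 / 2.63×10⁻³ = 1.68×10⁻⁹ F.
Q = CV = 1.68×10⁻⁹ × 2.56 = 4.30×10⁻⁹ C.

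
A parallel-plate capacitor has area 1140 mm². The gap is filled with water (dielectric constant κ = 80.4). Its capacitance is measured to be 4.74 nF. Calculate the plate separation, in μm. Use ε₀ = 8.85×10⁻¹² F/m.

d ≈ 171 μm

A = 1140 mm² = 1.14×10⁻³ m².
d = κε₀A/C = 80.4 × 8.85×10⁻¹² × 1.14×10⁻³ / 4.74×10⁻⁹ = 1.71×10⁻⁴ m.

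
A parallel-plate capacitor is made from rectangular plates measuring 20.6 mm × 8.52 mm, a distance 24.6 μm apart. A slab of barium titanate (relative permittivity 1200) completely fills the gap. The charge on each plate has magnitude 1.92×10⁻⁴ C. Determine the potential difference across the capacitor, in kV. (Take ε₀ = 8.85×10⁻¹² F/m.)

A = 20.6 × 8.52 mm² = 1.76×10⁻⁴ m².
C = κε₀A/d = 1200 × 8.85×10⁻¹² × 1.76×10⁻⁴ / 2.46×10⁻⁵ = 7.58×10⁻⁸ F.
V = Q/C = 1.92×10⁻⁴ / 7.58×10⁻⁸ = 2.53×10³ V.

2.53 kV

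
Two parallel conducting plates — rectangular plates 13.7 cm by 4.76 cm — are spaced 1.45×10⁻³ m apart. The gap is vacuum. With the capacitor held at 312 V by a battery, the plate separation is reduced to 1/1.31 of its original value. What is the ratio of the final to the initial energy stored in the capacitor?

1.31

Battery connected ⇒ V is held fixed.
C₂ = 1.31 C₁ and U = ½CV², so U₂/U₁ = C₂/C₁ = 1.31.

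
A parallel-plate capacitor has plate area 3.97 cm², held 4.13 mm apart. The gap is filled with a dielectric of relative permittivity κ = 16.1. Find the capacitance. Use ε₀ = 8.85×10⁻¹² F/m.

A = 3.97 cm² = 3.97×10⁻⁴ m².
C = κε₀A/d = 16.1 × 8.85×10⁻¹² × 3.97×10⁻⁴ / 4.13×10⁻³ = 1.37×10⁻¹¹ F.

C ≈ 13.7 pF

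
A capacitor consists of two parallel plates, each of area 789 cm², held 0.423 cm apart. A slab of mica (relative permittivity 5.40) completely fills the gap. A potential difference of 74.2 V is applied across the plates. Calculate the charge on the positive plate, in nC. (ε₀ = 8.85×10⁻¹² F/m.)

Q ≈ 66.1 nC

A = 789 cm² = 7.89×10⁻² m².
C = κε₀A/d = 5.40 × 8.85×10⁻¹² × 7.89×10⁻² / 4.23×10⁻³ = 8.91×10⁻¹⁰ F.
Q = CV = 8.91×10⁻¹⁰ × 74.2 = 6.61×10⁻⁸ C.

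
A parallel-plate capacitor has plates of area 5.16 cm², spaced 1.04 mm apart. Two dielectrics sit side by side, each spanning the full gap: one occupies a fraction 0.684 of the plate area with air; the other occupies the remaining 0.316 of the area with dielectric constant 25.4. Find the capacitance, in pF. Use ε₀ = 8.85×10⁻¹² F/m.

C ≈ 38.2 pF

A = 5.16 cm² = 5.16×10⁻⁴ m².
Side-by-side slabs ⇒ two capacitors in parallel, each spanning the full gap.
C₁ = κ₁ε₀A₁/d = 1.00 × 8.85×10⁻¹² × 3.53×10⁻⁴ / 1.04×10⁻³ = 3.00×10⁻¹² F.
C₂ = κ₂ε₀A₂/d = 25.4 × 8.85×10⁻¹² × 1.63×10⁻⁴ / 1.04×10⁻³ = 3.52×10⁻¹¹ F.
C = C₁ + C₂ = 3.82×10⁻¹¹ F.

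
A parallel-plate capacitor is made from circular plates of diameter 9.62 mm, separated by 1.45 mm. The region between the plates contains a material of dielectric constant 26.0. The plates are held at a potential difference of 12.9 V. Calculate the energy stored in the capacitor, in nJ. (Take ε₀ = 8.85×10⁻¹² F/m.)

A = π(9.62/2 mm)² = 7.27×10⁻⁵ m².
C = κε₀A/d = 26.0 × 8.85×10⁻¹² × 7.27×10⁻⁵ / 1.45×10⁻³ = 1.15×10⁻¹¹ F.
U = ½CV² = ½ × 1.15×10⁻¹¹ × (12.9)² = 9.60×10⁻¹⁰ J.

U ≈ 0.960 nJ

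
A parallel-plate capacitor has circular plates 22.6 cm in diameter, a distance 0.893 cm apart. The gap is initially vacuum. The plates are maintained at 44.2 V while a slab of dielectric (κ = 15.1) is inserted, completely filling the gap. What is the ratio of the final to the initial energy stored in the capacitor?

15.1

Battery connected ⇒ V is held fixed.
C₂ = 15.1 C₁ and U = ½CV², so U₂/U₁ = C₂/C₁ = 15.1.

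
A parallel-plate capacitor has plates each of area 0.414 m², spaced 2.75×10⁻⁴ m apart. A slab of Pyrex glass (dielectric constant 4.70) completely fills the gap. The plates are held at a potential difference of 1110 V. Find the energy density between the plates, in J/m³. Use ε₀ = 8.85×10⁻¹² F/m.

339 J/m³

E = V/d = 1110 / 2.75×10⁻⁴ = 4.04×10⁶ V/m.
u = ½κε₀E² = ½ × 4.70 × 8.85×10⁻¹² × (4.04×10⁶)² = 3.39×10² J/m³.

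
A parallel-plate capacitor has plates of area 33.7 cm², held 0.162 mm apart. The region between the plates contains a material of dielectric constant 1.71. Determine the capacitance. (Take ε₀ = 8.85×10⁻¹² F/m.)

A = 33.7 cm² = 3.37×10⁻³ m².
C = κε₀A/d = 1.71 × 8.85×10⁻¹² × 3.37×10⁻³ / 1.62×10⁻⁴ = 3.15×10⁻¹⁰ F.

C ≈ 315 pF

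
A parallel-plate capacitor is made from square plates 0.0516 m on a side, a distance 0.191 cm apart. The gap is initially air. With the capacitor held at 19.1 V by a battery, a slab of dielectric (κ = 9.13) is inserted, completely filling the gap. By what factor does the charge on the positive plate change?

Battery connected ⇒ V is held fixed.
C₂ = 9.13 C₁ and Q = CV, so Q₂/Q₁ = C₂/C₁ = 9.13.

Q₂/Q₁ ≈ 9.13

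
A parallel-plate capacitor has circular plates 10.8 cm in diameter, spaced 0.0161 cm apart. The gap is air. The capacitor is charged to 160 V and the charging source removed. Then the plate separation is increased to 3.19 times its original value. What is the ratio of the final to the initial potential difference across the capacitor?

Isolated ⇒ Q is held fixed.
C₂ = 0.313 C₁ and V = Q/C, so V₂/V₁ = C₁/C₂ = 3.19.

3.19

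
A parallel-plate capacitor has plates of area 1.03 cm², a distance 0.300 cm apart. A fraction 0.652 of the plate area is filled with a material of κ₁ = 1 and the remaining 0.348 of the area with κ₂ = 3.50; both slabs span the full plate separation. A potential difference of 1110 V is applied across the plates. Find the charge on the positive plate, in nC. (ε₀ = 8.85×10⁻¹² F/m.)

A = 1.03 cm² = 1.03×10⁻⁴ m².
Side-by-side slabs ⇒ two capacitors in parallel, each spanning the full gap.
C₁ = κ₁ε₀A₁/d = 1.00 × 8.85×10⁻¹² × 6.72×10⁻⁵ / 3.00×10⁻³ = 1.98×10⁻¹³ F.
C₂ = κ₂ε₀A₂/d = 3.50 × 8.85×10⁻¹² × 3.58×10⁻⁵ / 3.00×10⁻³ = 3.70×10⁻¹³ F.
C = C₁ + C₂ = 5.68×10⁻¹³ F.
Q = CV = 5.68×10⁻¹³ × 1110 = 6.31×10⁻¹⁰ C.

Q ≈ 0.631 nC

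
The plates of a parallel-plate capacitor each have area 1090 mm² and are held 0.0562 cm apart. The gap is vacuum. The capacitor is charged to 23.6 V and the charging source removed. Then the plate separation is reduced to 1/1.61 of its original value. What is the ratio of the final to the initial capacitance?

1.61

C = ε₀A/d scales as 1/d, so C₂/C₁ = d₁/d₂ = 1.61.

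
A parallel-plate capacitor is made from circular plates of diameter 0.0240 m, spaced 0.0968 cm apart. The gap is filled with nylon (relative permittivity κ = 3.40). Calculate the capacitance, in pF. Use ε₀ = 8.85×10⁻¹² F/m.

14.1 pF

A = π(0.0240/2 m)² = 4.52×10⁻⁴ m².
C = κε₀A/d = 3.40 × 8.85×10⁻¹² × 4.52×10⁻⁴ / 9.68×10⁻⁴ = 1.41×10⁻¹¹ F.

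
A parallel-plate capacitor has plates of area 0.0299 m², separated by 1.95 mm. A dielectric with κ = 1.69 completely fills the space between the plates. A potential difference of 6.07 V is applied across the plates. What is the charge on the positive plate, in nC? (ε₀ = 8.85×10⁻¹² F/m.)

C = κε₀A/d = 1.69 × 8.85×10⁻¹² × 2.99×10⁻² / 1.95×10⁻³ = 2.29×10⁻¹⁰ F.
Q = CV = 2.29×10⁻¹⁰ × 6.07 = 1.39×10⁻⁹ C.

Q ≈ 1.39 nC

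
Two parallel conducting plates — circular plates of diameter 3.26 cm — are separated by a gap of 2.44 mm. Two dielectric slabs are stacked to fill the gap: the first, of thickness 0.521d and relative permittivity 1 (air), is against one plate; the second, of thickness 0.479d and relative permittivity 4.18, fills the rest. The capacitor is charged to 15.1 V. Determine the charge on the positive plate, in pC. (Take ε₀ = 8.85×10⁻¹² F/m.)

Q ≈ 71.9 pC

A = π(3.26/2 cm)² = 8.35×10⁻⁴ m².
Stacked slabs ⇒ two capacitors in series, each with the full plate area.
C₁ = κ₁ε₀A/d₁ = 1.00 × 8.85×10⁻¹² × 8.35×10⁻⁴ / 1.27×10⁻³ = 5.81×10⁻¹² F.
C₂ = κ₂ε₀A/d₂ = 4.18 × 8.85×10⁻¹² × 8.35×10⁻⁴ / 1.17×10⁻³ = 2.64×10⁻¹¹ F.
C = (1/C₁ + 1/C₂)⁻¹ = 4.76×10⁻¹² F.
Q = CV = 4.76×10⁻¹² × 15.1 = 7.19×10⁻¹¹ C.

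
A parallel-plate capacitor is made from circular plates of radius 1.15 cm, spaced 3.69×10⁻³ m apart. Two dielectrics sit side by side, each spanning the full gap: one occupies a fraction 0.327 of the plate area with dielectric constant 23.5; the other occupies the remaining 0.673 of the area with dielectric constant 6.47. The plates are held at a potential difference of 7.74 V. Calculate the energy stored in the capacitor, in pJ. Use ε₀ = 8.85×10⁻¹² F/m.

A = π(1.15 cm)² = 4.15×10⁻⁴ m².
Side-by-side slabs ⇒ two capacitors in parallel, each spanning the full gap.
C₁ = κ₁ε₀A₁/d = 23.5 × 8.85×10⁻¹² × 1.36×10⁻⁴ / 3.69×10⁻³ = 7.66×10⁻¹² F.
C₂ = κ₂ε₀A₂/d = 6.47 × 8.85×10⁻¹² × 2.80×10⁻⁴ / 3.69×10⁻³ = 4.34×10⁻¹² F.
C = C₁ + C₂ = 1.20×10⁻¹¹ F.
U = ½CV² = ½ × 1.20×10⁻¹¹ × (7.74)² = 3.59×10⁻¹⁰ J.

U ≈ 359 pJ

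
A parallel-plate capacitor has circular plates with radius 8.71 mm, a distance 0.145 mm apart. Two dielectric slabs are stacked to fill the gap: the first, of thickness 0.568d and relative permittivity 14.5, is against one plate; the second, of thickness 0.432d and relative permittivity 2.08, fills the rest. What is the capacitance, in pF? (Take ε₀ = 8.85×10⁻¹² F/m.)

C ≈ 58.9 pF

A = π(8.71 mm)² = 2.38×10⁻⁴ m².
Stacked slabs ⇒ two capacitors in series, each with the full plate area.
C₁ = κ₁ε₀A/d₁ = 14.5 × 8.85×10⁻¹² × 2.38×10⁻⁴ / 8.24×10⁻⁵ = 3.71×10⁻¹⁰ F.
C₂ = κ₂ε₀A/d₂ = 2.08 × 8.85×10⁻¹² × 2.38×10⁻⁴ / 6.26×10⁻⁵ = 7.00×10⁻¹¹ F.
C = (1/C₁ + 1/C₂)⁻¹ = 5.89×10⁻¹¹ F.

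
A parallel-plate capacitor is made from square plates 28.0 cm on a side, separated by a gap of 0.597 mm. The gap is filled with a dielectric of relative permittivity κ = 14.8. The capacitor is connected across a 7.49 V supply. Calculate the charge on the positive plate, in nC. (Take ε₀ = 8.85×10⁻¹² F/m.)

Q ≈ 129 nC

A = (28.0 cm)² = 7.84×10⁻² m².
C = κε₀A/d = 14.8 × 8.85×10⁻¹² × 7.84×10⁻² / 5.97×10⁻⁴ = 1.72×10⁻⁸ F.
Q = CV = 1.72×10⁻⁸ × 7.49 = 1.29×10⁻⁷ C.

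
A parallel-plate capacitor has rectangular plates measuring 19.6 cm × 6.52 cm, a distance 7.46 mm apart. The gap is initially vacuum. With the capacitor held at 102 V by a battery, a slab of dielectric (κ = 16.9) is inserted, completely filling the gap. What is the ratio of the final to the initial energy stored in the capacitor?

Battery connected ⇒ V is held fixed.
C₂ = 16.9 C₁ and U = ½CV², so U₂/U₁ = C₂/C₁ = 16.9.

16.9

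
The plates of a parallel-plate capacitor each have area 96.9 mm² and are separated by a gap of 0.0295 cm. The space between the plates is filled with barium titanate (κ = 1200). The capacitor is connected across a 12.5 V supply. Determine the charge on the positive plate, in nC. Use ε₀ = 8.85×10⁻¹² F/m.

43.6 nC

A = 96.9 mm² = 9.69×10⁻⁵ m².
C = κε₀A/d = 1200 × 8.85×10⁻¹² × 9.69×10⁻⁵ / 2.95×10⁻⁴ = 3.49×10⁻⁹ F.
Q = CV = 3.49×10⁻⁹ × 12.5 = 4.36×10⁻⁸ C.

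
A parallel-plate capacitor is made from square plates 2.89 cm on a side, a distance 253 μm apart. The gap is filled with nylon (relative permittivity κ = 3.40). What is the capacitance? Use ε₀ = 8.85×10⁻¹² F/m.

99.3 pF

A = (2.89 cm)² = 8.35×10⁻⁴ m².
C = κε₀A/d = 3.40 × 8.85×10⁻¹² × 8.35×10⁻⁴ / 2.53×10⁻⁴ = 9.93×10⁻¹¹ F.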